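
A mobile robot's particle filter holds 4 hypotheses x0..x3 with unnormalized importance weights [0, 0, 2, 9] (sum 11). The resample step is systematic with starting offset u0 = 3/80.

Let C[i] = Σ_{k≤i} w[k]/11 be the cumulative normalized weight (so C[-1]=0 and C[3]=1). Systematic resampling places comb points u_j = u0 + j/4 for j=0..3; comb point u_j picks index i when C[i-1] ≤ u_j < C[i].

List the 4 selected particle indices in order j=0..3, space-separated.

2 3 3 3

C = [0, 0, 2/11, 1]
j=0: u_0=3/80 ∈ [0, 2/11) → index 2
j=1: u_1=23/80 ∈ [2/11, 1) → index 3
j=2: u_2=43/80 ∈ [2/11, 1) → index 3
j=3: u_3=63/80 ∈ [2/11, 1) → index 3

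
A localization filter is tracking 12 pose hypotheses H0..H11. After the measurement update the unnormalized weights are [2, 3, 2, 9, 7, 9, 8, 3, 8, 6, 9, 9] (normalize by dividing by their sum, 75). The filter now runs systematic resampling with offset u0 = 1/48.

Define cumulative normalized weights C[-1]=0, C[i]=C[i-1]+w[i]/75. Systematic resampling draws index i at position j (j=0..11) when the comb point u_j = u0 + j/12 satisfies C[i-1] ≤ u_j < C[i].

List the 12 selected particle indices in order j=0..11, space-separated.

0 3 3 4 5 6 6 8 9 10 10 11

C = [2/75, 1/15, 7/75, 16/75, 23/75, 32/75, 8/15, 43/75, 17/25, 19/25, 22/25, 1]
j=0: u_0=1/48 ∈ [0, 2/75) → index 0
j=1: u_1=5/48 ∈ [7/75, 16/75) → index 3
j=2: u_2=3/16 ∈ [7/75, 16/75) → index 3
j=3: u_3=13/48 ∈ [16/75, 23/75) → index 4
j=4: u_4=17/48 ∈ [23/75, 32/75) → index 5
j=5: u_5=7/16 ∈ [32/75, 8/15) → index 6
j=6: u_6=25/48 ∈ [32/75, 8/15) → index 6
j=7: u_7=29/48 ∈ [43/75, 17/25) → index 8
j=8: u_8=11/16 ∈ [17/25, 19/25) → index 9
j=9: u_9=37/48 ∈ [19/25, 22/25) → index 10
j=10: u_10=41/48 ∈ [19/25, 22/25) → index 10
j=11: u_11=15/16 ∈ [22/25, 1) → index 11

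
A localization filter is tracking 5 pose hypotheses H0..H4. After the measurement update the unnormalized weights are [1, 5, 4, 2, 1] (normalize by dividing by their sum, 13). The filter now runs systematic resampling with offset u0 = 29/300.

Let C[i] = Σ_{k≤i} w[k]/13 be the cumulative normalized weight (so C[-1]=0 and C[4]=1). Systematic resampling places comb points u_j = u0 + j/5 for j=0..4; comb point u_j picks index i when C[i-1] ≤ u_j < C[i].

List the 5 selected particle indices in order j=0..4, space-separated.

1 1 2 2 3

C = [1/13, 6/13, 10/13, 12/13, 1]
j=0: u_0=29/300 ∈ [1/13, 6/13) → index 1
j=1: u_1=89/300 ∈ [1/13, 6/13) → index 1
j=2: u_2=149/300 ∈ [6/13, 10/13) → index 2
j=3: u_3=209/300 ∈ [6/13, 10/13) → index 2
j=4: u_4=269/300 ∈ [10/13, 12/13) → index 3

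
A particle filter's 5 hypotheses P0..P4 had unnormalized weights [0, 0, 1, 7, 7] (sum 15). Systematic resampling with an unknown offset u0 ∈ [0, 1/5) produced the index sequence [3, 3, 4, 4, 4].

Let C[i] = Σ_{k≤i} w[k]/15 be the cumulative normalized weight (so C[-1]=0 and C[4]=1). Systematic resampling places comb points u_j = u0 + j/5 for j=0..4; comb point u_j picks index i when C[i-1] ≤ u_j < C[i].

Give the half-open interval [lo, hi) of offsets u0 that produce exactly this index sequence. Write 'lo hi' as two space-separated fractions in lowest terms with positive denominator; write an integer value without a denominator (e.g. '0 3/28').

2/15 1/5

C = [0, 0, 1/15, 8/15, 1]
j=0 picked index 3: u0 ∈ [1/15, 8/15)
j=1 picked index 3: u0 ∈ [-2/15, 1/3)
j=2 picked index 4: u0 ∈ [2/15, 3/5)
j=3 picked index 4: u0 ∈ [-1/15, 2/5)
j=4 picked index 4: u0 ∈ [-4/15, 1/5)
intersection: [2/15, 1/5)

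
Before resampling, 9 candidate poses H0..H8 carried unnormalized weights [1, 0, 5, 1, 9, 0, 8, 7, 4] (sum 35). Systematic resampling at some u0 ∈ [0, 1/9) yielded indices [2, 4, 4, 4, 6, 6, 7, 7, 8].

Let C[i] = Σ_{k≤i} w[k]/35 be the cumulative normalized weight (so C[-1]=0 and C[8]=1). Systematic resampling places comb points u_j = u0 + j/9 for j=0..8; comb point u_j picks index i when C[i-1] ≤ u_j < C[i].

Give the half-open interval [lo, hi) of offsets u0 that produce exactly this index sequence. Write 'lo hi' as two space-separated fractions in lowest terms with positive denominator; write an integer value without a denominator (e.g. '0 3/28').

4/45 34/315

C = [1/35, 1/35, 6/35, 1/5, 16/35, 16/35, 24/35, 31/35, 1]
j=0 picked index 2: u0 ∈ [1/35, 6/35)
j=1 picked index 4: u0 ∈ [4/45, 109/315)
j=2 picked index 4: u0 ∈ [-1/45, 74/315)
j=3 picked index 4: u0 ∈ [-2/15, 13/105)
j=4 picked index 6: u0 ∈ [4/315, 76/315)
j=5 picked index 6: u0 ∈ [-31/315, 41/315)
j=6 picked index 7: u0 ∈ [2/105, 23/105)
j=7 picked index 7: u0 ∈ [-29/315, 34/315)
j=8 picked index 8: u0 ∈ [-1/315, 1/9)
intersection: [4/45, 34/315)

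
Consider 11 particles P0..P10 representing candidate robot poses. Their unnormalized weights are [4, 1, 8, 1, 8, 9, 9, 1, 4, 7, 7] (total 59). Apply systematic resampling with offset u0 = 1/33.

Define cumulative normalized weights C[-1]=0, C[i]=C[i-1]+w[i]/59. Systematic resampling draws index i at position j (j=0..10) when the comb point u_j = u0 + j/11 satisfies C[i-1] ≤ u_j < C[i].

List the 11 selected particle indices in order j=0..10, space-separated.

0 2 2 4 5 5 6 6 8 9 10

C = [4/59, 5/59, 13/59, 14/59, 22/59, 31/59, 40/59, 41/59, 45/59, 52/59, 1]
j=0: u_0=1/33 ∈ [0, 4/59) → index 0
j=1: u_1=4/33 ∈ [5/59, 13/59) → index 2
j=2: u_2=7/33 ∈ [5/59, 13/59) → index 2
j=3: u_3=10/33 ∈ [14/59, 22/59) → index 4
j=4: u_4=13/33 ∈ [22/59, 31/59) → index 5
j=5: u_5=16/33 ∈ [22/59, 31/59) → index 5
j=6: u_6=19/33 ∈ [31/59, 40/59) → index 6
j=7: u_7=2/3 ∈ [31/59, 40/59) → index 6
j=8: u_8=25/33 ∈ [41/59, 45/59) → index 8
j=9: u_9=28/33 ∈ [45/59, 52/59) → index 9
j=10: u_10=31/33 ∈ [52/59, 1) → index 10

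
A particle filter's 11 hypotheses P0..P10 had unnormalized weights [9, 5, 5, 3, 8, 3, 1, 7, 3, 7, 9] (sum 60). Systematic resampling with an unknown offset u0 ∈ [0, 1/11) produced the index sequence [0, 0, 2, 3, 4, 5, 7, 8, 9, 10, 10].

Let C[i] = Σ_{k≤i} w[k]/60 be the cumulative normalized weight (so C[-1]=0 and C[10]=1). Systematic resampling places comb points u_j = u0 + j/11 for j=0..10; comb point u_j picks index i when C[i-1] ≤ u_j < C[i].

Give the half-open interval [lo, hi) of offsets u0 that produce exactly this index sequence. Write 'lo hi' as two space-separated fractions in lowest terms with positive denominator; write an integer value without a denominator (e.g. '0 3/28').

17/330 13/220

C = [3/20, 7/30, 19/60, 11/30, 1/2, 11/20, 17/30, 41/60, 11/15, 17/20, 1]
j=0 picked index 0: u0 ∈ [0, 3/20)
j=1 picked index 0: u0 ∈ [-1/11, 13/220)
j=2 picked index 2: u0 ∈ [17/330, 89/660)
j=3 picked index 3: u0 ∈ [29/660, 31/330)
j=4 picked index 4: u0 ∈ [1/330, 3/22)
j=5 picked index 5: u0 ∈ [1/22, 21/220)
j=6 picked index 7: u0 ∈ [7/330, 91/660)
j=7 picked index 8: u0 ∈ [31/660, 16/165)
j=8 picked index 9: u0 ∈ [1/165, 27/220)
j=9 picked index 10: u0 ∈ [7/220, 2/11)
j=10 picked index 10: u0 ∈ [-13/220, 1/11)
intersection: [17/330, 13/220)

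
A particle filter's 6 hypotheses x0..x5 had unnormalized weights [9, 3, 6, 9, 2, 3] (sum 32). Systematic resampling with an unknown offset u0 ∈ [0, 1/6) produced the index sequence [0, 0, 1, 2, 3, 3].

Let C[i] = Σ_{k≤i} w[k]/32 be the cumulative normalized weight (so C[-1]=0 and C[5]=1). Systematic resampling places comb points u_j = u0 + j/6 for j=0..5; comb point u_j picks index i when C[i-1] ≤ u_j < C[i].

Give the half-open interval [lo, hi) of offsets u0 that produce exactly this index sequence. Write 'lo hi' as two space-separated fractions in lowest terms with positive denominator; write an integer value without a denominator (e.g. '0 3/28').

0 1/96

C = [9/32, 3/8, 9/16, 27/32, 29/32, 1]
j=0 picked index 0: u0 ∈ [0, 9/32)
j=1 picked index 0: u0 ∈ [-1/6, 11/96)
j=2 picked index 1: u0 ∈ [-5/96, 1/24)
j=3 picked index 2: u0 ∈ [-1/8, 1/16)
j=4 picked index 3: u0 ∈ [-5/48, 17/96)
j=5 picked index 3: u0 ∈ [-13/48, 1/96)
intersection: [0, 1/96)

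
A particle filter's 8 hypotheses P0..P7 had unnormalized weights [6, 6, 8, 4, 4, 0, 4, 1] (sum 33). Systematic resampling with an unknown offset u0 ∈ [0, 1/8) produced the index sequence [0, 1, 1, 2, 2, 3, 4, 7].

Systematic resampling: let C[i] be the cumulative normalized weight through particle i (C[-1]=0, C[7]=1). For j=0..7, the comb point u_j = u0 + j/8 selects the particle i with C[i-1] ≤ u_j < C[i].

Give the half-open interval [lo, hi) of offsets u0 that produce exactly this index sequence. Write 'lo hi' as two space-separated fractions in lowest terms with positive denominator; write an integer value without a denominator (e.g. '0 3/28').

C = [2/11, 4/11, 20/33, 8/11, 28/33, 28/33, 32/33, 1]
j=0 picked index 0: u0 ∈ [0, 2/11)
j=1 picked index 1: u0 ∈ [5/88, 21/88)
j=2 picked index 1: u0 ∈ [-3/44, 5/44)
j=3 picked index 2: u0 ∈ [-1/88, 61/264)
j=4 picked index 2: u0 ∈ [-3/22, 7/66)
j=5 picked index 3: u0 ∈ [-5/264, 9/88)
j=6 picked index 4: u0 ∈ [-1/44, 13/132)
j=7 picked index 7: u0 ∈ [25/264, 1/8)
intersection: [25/264, 13/132)

25/264 13/132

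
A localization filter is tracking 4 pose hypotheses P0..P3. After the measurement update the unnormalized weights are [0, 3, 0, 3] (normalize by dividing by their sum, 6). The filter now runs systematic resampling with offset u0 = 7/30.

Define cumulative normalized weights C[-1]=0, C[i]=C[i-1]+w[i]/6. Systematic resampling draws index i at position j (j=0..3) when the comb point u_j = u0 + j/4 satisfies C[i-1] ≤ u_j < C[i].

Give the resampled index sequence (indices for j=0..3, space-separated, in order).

1 1 3 3

C = [0, 1/2, 1/2, 1]
j=0: u_0=7/30 ∈ [0, 1/2) → index 1
j=1: u_1=29/60 ∈ [0, 1/2) → index 1
j=2: u_2=11/15 ∈ [1/2, 1) → index 3
j=3: u_3=59/60 ∈ [1/2, 1) → index 3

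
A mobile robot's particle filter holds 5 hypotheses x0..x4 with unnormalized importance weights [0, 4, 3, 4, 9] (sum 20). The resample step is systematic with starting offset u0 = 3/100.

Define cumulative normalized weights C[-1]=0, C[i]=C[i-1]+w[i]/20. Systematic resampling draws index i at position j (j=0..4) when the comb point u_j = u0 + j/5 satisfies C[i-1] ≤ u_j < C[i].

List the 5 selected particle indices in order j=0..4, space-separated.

C = [0, 1/5, 7/20, 11/20, 1]
j=0: u_0=3/100 ∈ [0, 1/5) → index 1
j=1: u_1=23/100 ∈ [1/5, 7/20) → index 2
j=2: u_2=43/100 ∈ [7/20, 11/20) → index 3
j=3: u_3=63/100 ∈ [11/20, 1) → index 4
j=4: u_4=83/100 ∈ [11/20, 1) → index 4

1 2 3 4 4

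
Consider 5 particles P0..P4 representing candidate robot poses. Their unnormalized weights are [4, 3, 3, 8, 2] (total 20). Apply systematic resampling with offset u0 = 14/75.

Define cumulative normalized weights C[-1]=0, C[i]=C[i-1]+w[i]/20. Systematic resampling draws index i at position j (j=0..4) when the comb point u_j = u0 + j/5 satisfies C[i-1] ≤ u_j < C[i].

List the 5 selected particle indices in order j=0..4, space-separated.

0 2 3 3 4

C = [1/5, 7/20, 1/2, 9/10, 1]
j=0: u_0=14/75 ∈ [0, 1/5) → index 0
j=1: u_1=29/75 ∈ [7/20, 1/2) → index 2
j=2: u_2=44/75 ∈ [1/2, 9/10) → index 3
j=3: u_3=59/75 ∈ [1/2, 9/10) → index 3
j=4: u_4=74/75 ∈ [9/10, 1) → index 4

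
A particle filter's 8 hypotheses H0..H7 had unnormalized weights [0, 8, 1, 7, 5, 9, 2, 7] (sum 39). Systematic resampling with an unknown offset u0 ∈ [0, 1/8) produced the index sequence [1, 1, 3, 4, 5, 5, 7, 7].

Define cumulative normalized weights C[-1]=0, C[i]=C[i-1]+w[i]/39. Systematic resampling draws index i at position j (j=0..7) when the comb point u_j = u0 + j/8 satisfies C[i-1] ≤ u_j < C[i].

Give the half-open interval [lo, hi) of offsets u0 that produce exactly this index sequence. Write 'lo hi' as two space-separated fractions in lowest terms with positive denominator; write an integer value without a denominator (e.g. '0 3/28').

11/156 25/312

C = [0, 8/39, 3/13, 16/39, 7/13, 10/13, 32/39, 1]
j=0 picked index 1: u0 ∈ [0, 8/39)
j=1 picked index 1: u0 ∈ [-1/8, 25/312)
j=2 picked index 3: u0 ∈ [-1/52, 25/156)
j=3 picked index 4: u0 ∈ [11/312, 17/104)
j=4 picked index 5: u0 ∈ [1/26, 7/26)
j=5 picked index 5: u0 ∈ [-9/104, 15/104)
j=6 picked index 7: u0 ∈ [11/156, 1/4)
j=7 picked index 7: u0 ∈ [-17/312, 1/8)
intersection: [11/156, 25/312)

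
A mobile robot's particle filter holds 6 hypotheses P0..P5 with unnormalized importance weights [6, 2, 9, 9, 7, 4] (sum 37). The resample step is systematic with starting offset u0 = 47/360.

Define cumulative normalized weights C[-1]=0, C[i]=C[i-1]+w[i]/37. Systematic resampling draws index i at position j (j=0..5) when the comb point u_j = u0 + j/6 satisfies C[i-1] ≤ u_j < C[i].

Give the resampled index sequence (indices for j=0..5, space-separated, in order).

C = [6/37, 8/37, 17/37, 26/37, 33/37, 1]
j=0: u_0=47/360 ∈ [0, 6/37) → index 0
j=1: u_1=107/360 ∈ [8/37, 17/37) → index 2
j=2: u_2=167/360 ∈ [17/37, 26/37) → index 3
j=3: u_3=227/360 ∈ [17/37, 26/37) → index 3
j=4: u_4=287/360 ∈ [26/37, 33/37) → index 4
j=5: u_5=347/360 ∈ [33/37, 1) → index 5

0 2 3 3 4 5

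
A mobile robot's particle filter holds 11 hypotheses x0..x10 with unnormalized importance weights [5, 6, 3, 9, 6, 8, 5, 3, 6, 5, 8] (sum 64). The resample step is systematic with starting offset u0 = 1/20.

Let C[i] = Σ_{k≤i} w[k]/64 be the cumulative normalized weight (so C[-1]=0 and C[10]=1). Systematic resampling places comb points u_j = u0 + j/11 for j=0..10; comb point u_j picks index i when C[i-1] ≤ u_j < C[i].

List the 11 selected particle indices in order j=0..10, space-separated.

C = [5/64, 11/64, 7/32, 23/64, 29/64, 37/64, 21/32, 45/64, 51/64, 7/8, 1]
j=0: u_0=1/20 ∈ [0, 5/64) → index 0
j=1: u_1=31/220 ∈ [5/64, 11/64) → index 1
j=2: u_2=51/220 ∈ [7/32, 23/64) → index 3
j=3: u_3=71/220 ∈ [7/32, 23/64) → index 3
j=4: u_4=91/220 ∈ [23/64, 29/64) → index 4
j=5: u_5=111/220 ∈ [29/64, 37/64) → index 5
j=6: u_6=131/220 ∈ [37/64, 21/32) → index 6
j=7: u_7=151/220 ∈ [21/32, 45/64) → index 7
j=8: u_8=171/220 ∈ [45/64, 51/64) → index 8
j=9: u_9=191/220 ∈ [51/64, 7/8) → index 9
j=10: u_10=211/220 ∈ [7/8, 1) → index 10

0 1 3 3 4 5 6 7 8 9 10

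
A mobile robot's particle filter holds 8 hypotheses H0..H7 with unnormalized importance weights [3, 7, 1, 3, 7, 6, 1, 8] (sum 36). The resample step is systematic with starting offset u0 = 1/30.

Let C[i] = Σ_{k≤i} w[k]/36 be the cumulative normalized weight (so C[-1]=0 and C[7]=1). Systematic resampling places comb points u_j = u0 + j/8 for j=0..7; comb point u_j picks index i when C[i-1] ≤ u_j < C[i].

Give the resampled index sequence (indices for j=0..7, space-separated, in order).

C = [1/12, 5/18, 11/36, 7/18, 7/12, 3/4, 7/9, 1]
j=0: u_0=1/30 ∈ [0, 1/12) → index 0
j=1: u_1=19/120 ∈ [1/12, 5/18) → index 1
j=2: u_2=17/60 ∈ [5/18, 11/36) → index 2
j=3: u_3=49/120 ∈ [7/18, 7/12) → index 4
j=4: u_4=8/15 ∈ [7/18, 7/12) → index 4
j=5: u_5=79/120 ∈ [7/12, 3/4) → index 5
j=6: u_6=47/60 ∈ [7/9, 1) → index 7
j=7: u_7=109/120 ∈ [7/9, 1) → index 7

0 1 2 4 4 5 7 7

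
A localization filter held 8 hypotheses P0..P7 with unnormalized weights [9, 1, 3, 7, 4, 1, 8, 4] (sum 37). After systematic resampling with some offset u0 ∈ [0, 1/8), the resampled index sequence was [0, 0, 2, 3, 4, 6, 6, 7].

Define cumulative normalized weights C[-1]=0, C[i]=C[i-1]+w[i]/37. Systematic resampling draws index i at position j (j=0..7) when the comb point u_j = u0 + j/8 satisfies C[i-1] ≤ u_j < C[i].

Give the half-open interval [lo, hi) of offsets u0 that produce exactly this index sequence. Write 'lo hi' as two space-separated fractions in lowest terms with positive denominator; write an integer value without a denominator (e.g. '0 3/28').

15/296 15/148

C = [9/37, 10/37, 13/37, 20/37, 24/37, 25/37, 33/37, 1]
j=0 picked index 0: u0 ∈ [0, 9/37)
j=1 picked index 0: u0 ∈ [-1/8, 35/296)
j=2 picked index 2: u0 ∈ [3/148, 15/148)
j=3 picked index 3: u0 ∈ [-7/296, 49/296)
j=4 picked index 4: u0 ∈ [3/74, 11/74)
j=5 picked index 6: u0 ∈ [15/296, 79/296)
j=6 picked index 6: u0 ∈ [-11/148, 21/148)
j=7 picked index 7: u0 ∈ [5/296, 1/8)
intersection: [15/296, 15/148)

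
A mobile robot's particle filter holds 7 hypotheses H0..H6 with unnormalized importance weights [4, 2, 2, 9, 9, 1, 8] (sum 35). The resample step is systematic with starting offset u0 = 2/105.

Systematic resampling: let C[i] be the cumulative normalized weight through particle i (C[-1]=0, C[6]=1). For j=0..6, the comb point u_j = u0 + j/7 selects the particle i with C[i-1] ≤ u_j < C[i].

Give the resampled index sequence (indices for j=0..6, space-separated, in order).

0 1 3 3 4 4 6

C = [4/35, 6/35, 8/35, 17/35, 26/35, 27/35, 1]
j=0: u_0=2/105 ∈ [0, 4/35) → index 0
j=1: u_1=17/105 ∈ [4/35, 6/35) → index 1
j=2: u_2=32/105 ∈ [8/35, 17/35) → index 3
j=3: u_3=47/105 ∈ [8/35, 17/35) → index 3
j=4: u_4=62/105 ∈ [17/35, 26/35) → index 4
j=5: u_5=11/15 ∈ [17/35, 26/35) → index 4
j=6: u_6=92/105 ∈ [27/35, 1) → index 6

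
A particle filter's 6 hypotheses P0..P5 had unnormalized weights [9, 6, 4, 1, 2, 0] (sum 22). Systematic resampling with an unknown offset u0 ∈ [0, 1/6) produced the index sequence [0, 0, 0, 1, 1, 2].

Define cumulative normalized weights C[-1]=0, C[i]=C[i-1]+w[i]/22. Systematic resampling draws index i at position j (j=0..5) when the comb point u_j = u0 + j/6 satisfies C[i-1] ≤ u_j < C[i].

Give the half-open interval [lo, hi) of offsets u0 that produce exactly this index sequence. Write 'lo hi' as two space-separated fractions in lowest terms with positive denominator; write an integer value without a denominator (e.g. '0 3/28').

C = [9/22, 15/22, 19/22, 10/11, 1, 1]
j=0 picked index 0: u0 ∈ [0, 9/22)
j=1 picked index 0: u0 ∈ [-1/6, 8/33)
j=2 picked index 0: u0 ∈ [-1/3, 5/66)
j=3 picked index 1: u0 ∈ [-1/11, 2/11)
j=4 picked index 1: u0 ∈ [-17/66, 1/66)
j=5 picked index 2: u0 ∈ [-5/33, 1/33)
intersection: [0, 1/66)

0 1/66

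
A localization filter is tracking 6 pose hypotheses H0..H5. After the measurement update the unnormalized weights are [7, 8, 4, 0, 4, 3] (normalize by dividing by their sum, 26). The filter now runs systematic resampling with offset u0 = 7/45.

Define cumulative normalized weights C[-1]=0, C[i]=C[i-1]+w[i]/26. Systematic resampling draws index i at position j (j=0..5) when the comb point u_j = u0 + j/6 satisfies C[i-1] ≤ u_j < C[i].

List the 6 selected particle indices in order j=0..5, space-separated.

0 1 1 2 4 5

C = [7/26, 15/26, 19/26, 19/26, 23/26, 1]
j=0: u_0=7/45 ∈ [0, 7/26) → index 0
j=1: u_1=29/90 ∈ [7/26, 15/26) → index 1
j=2: u_2=22/45 ∈ [7/26, 15/26) → index 1
j=3: u_3=59/90 ∈ [15/26, 19/26) → index 2
j=4: u_4=37/45 ∈ [19/26, 23/26) → index 4
j=5: u_5=89/90 ∈ [23/26, 1) → index 5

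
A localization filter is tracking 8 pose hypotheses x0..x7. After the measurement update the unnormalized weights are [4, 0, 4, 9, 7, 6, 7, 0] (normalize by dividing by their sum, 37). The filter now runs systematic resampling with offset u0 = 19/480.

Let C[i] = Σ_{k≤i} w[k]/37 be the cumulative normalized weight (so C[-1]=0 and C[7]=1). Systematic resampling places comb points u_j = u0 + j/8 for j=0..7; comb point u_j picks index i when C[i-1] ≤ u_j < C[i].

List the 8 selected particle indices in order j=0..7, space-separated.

C = [4/37, 4/37, 8/37, 17/37, 24/37, 30/37, 1, 1]
j=0: u_0=19/480 ∈ [0, 4/37) → index 0
j=1: u_1=79/480 ∈ [4/37, 8/37) → index 2
j=2: u_2=139/480 ∈ [8/37, 17/37) → index 3
j=3: u_3=199/480 ∈ [8/37, 17/37) → index 3
j=4: u_4=259/480 ∈ [17/37, 24/37) → index 4
j=5: u_5=319/480 ∈ [24/37, 30/37) → index 5
j=6: u_6=379/480 ∈ [24/37, 30/37) → index 5
j=7: u_7=439/480 ∈ [30/37, 1) → index 6

0 2 3 3 4 5 5 6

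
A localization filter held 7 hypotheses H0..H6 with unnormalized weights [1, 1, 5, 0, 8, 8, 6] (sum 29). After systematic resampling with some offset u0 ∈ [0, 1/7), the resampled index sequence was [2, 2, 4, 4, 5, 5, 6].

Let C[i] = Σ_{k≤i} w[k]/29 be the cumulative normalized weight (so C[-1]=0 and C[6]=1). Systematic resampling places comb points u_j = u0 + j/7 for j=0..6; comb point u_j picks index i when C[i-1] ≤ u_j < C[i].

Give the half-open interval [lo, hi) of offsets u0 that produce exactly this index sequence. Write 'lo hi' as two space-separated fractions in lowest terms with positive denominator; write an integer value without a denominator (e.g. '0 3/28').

2/29 16/203

C = [1/29, 2/29, 7/29, 7/29, 15/29, 23/29, 1]
j=0 picked index 2: u0 ∈ [2/29, 7/29)
j=1 picked index 2: u0 ∈ [-15/203, 20/203)
j=2 picked index 4: u0 ∈ [-9/203, 47/203)
j=3 picked index 4: u0 ∈ [-38/203, 18/203)
j=4 picked index 5: u0 ∈ [-11/203, 45/203)
j=5 picked index 5: u0 ∈ [-40/203, 16/203)
j=6 picked index 6: u0 ∈ [-13/203, 1/7)
intersection: [2/29, 16/203)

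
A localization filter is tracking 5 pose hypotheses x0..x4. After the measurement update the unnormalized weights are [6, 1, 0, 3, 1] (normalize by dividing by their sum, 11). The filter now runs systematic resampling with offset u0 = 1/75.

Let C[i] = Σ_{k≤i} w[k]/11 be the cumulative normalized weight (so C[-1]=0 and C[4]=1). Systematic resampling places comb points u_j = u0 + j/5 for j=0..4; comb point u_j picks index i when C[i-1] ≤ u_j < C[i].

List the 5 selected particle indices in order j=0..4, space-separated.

0 0 0 1 3

C = [6/11, 7/11, 7/11, 10/11, 1]
j=0: u_0=1/75 ∈ [0, 6/11) → index 0
j=1: u_1=16/75 ∈ [0, 6/11) → index 0
j=2: u_2=31/75 ∈ [0, 6/11) → index 0
j=3: u_3=46/75 ∈ [6/11, 7/11) → index 1
j=4: u_4=61/75 ∈ [7/11, 10/11) → index 3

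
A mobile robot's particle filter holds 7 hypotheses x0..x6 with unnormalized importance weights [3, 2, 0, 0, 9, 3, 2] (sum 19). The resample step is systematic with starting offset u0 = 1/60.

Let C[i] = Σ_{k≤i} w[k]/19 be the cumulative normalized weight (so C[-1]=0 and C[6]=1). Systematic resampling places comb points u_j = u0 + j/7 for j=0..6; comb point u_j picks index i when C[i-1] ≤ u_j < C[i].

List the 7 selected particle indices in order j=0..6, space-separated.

0 1 4 4 4 4 5

C = [3/19, 5/19, 5/19, 5/19, 14/19, 17/19, 1]
j=0: u_0=1/60 ∈ [0, 3/19) → index 0
j=1: u_1=67/420 ∈ [3/19, 5/19) → index 1
j=2: u_2=127/420 ∈ [5/19, 14/19) → index 4
j=3: u_3=187/420 ∈ [5/19, 14/19) → index 4
j=4: u_4=247/420 ∈ [5/19, 14/19) → index 4
j=5: u_5=307/420 ∈ [5/19, 14/19) → index 4
j=6: u_6=367/420 ∈ [14/19, 17/19) → index 5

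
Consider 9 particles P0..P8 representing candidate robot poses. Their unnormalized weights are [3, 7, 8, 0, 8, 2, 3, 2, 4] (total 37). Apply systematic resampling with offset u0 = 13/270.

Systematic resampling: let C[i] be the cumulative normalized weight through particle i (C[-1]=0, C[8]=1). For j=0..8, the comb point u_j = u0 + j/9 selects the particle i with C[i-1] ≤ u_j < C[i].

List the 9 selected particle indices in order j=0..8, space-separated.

0 1 2 2 4 4 5 6 8

C = [3/37, 10/37, 18/37, 18/37, 26/37, 28/37, 31/37, 33/37, 1]
j=0: u_0=13/270 ∈ [0, 3/37) → index 0
j=1: u_1=43/270 ∈ [3/37, 10/37) → index 1
j=2: u_2=73/270 ∈ [10/37, 18/37) → index 2
j=3: u_3=103/270 ∈ [10/37, 18/37) → index 2
j=4: u_4=133/270 ∈ [18/37, 26/37) → index 4
j=5: u_5=163/270 ∈ [18/37, 26/37) → index 4
j=6: u_6=193/270 ∈ [26/37, 28/37) → index 5
j=7: u_7=223/270 ∈ [28/37, 31/37) → index 6
j=8: u_8=253/270 ∈ [33/37, 1) → index 8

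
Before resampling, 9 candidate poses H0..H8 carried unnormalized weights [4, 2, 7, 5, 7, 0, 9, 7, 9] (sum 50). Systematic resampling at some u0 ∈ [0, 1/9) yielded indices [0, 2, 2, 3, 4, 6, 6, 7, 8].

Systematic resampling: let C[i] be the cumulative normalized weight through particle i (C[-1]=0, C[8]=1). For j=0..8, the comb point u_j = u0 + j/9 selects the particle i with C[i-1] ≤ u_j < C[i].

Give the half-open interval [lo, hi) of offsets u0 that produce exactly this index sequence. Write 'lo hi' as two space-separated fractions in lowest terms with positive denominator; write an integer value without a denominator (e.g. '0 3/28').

2/225 1/75

C = [2/25, 3/25, 13/50, 9/25, 1/2, 1/2, 17/25, 41/50, 1]
j=0 picked index 0: u0 ∈ [0, 2/25)
j=1 picked index 2: u0 ∈ [2/225, 67/450)
j=2 picked index 2: u0 ∈ [-23/225, 17/450)
j=3 picked index 3: u0 ∈ [-11/150, 2/75)
j=4 picked index 4: u0 ∈ [-19/225, 1/18)
j=5 picked index 6: u0 ∈ [-1/18, 28/225)
j=6 picked index 6: u0 ∈ [-1/6, 1/75)
j=7 picked index 7: u0 ∈ [-22/225, 19/450)
j=8 picked index 8: u0 ∈ [-31/450, 1/9)
intersection: [2/225, 1/75)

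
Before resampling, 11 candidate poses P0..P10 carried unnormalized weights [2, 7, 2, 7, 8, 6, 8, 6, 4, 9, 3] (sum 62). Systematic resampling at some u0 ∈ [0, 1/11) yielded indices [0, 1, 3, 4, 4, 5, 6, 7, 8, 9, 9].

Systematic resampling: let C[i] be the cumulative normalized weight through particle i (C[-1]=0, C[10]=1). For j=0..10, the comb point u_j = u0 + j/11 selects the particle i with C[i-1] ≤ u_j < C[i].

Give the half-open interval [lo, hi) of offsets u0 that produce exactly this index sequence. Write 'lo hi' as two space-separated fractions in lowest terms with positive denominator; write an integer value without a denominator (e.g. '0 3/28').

C = [1/31, 9/62, 11/62, 9/31, 13/31, 16/31, 20/31, 23/31, 25/31, 59/62, 1]
j=0 picked index 0: u0 ∈ [0, 1/31)
j=1 picked index 1: u0 ∈ [-20/341, 37/682)
j=2 picked index 3: u0 ∈ [-3/682, 37/341)
j=3 picked index 4: u0 ∈ [6/341, 50/341)
j=4 picked index 4: u0 ∈ [-25/341, 19/341)
j=5 picked index 5: u0 ∈ [-12/341, 21/341)
j=6 picked index 6: u0 ∈ [-10/341, 34/341)
j=7 picked index 7: u0 ∈ [3/341, 36/341)
j=8 picked index 8: u0 ∈ [5/341, 27/341)
j=9 picked index 9: u0 ∈ [-4/341, 91/682)
j=10 picked index 9: u0 ∈ [-35/341, 29/682)
intersection: [6/341, 1/31)

6/341 1/31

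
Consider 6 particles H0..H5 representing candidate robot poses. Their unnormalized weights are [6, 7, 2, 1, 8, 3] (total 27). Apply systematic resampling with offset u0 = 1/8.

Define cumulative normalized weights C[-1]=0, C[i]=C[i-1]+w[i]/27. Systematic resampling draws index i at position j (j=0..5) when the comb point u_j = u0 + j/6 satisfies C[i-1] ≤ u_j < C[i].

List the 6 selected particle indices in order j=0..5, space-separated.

C = [2/9, 13/27, 5/9, 16/27, 8/9, 1]
j=0: u_0=1/8 ∈ [0, 2/9) → index 0
j=1: u_1=7/24 ∈ [2/9, 13/27) → index 1
j=2: u_2=11/24 ∈ [2/9, 13/27) → index 1
j=3: u_3=5/8 ∈ [16/27, 8/9) → index 4
j=4: u_4=19/24 ∈ [16/27, 8/9) → index 4
j=5: u_5=23/24 ∈ [8/9, 1) → index 5

0 1 1 4 4 5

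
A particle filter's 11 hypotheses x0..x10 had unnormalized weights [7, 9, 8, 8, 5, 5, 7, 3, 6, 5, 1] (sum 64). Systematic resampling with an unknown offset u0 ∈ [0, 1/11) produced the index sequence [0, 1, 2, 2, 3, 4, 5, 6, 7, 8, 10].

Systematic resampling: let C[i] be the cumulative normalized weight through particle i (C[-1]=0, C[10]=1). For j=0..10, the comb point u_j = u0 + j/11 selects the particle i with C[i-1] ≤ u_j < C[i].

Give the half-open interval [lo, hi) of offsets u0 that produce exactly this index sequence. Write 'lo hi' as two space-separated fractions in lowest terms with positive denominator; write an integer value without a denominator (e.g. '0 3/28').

53/704 15/176

C = [7/64, 1/4, 3/8, 1/2, 37/64, 21/32, 49/64, 13/16, 29/32, 63/64, 1]
j=0 picked index 0: u0 ∈ [0, 7/64)
j=1 picked index 1: u0 ∈ [13/704, 7/44)
j=2 picked index 2: u0 ∈ [3/44, 17/88)
j=3 picked index 2: u0 ∈ [-1/44, 9/88)
j=4 picked index 3: u0 ∈ [1/88, 3/22)
j=5 picked index 4: u0 ∈ [1/22, 87/704)
j=6 picked index 5: u0 ∈ [23/704, 39/352)
j=7 picked index 6: u0 ∈ [7/352, 91/704)
j=8 picked index 7: u0 ∈ [27/704, 15/176)
j=9 picked index 8: u0 ∈ [-1/176, 31/352)
j=10 picked index 10: u0 ∈ [53/704, 1/11)
intersection: [53/704, 15/176)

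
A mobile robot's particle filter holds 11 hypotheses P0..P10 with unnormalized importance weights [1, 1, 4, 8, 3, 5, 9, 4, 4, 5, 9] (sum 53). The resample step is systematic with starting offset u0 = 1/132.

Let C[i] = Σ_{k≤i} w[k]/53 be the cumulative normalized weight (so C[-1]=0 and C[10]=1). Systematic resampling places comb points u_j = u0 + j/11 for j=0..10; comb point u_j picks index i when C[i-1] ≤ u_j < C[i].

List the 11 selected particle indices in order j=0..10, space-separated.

C = [1/53, 2/53, 6/53, 14/53, 17/53, 22/53, 31/53, 35/53, 39/53, 44/53, 1]
j=0: u_0=1/132 ∈ [0, 1/53) → index 0
j=1: u_1=13/132 ∈ [2/53, 6/53) → index 2
j=2: u_2=25/132 ∈ [6/53, 14/53) → index 3
j=3: u_3=37/132 ∈ [14/53, 17/53) → index 4
j=4: u_4=49/132 ∈ [17/53, 22/53) → index 5
j=5: u_5=61/132 ∈ [22/53, 31/53) → index 6
j=6: u_6=73/132 ∈ [22/53, 31/53) → index 6
j=7: u_7=85/132 ∈ [31/53, 35/53) → index 7
j=8: u_8=97/132 ∈ [35/53, 39/53) → index 8
j=9: u_9=109/132 ∈ [39/53, 44/53) → index 9
j=10: u_10=11/12 ∈ [44/53, 1) → index 10

0 2 3 4 5 6 6 7 8 9 10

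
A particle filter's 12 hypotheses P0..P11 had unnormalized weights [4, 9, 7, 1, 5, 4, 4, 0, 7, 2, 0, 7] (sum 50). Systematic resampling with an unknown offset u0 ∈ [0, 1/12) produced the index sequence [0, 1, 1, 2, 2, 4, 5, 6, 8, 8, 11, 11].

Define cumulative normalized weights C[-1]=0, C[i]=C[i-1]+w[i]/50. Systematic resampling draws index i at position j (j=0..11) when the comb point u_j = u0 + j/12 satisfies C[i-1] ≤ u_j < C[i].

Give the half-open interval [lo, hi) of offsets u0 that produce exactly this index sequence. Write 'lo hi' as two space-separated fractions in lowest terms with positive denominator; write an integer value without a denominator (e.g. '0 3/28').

C = [2/25, 13/50, 2/5, 21/50, 13/25, 3/5, 17/25, 17/25, 41/50, 43/50, 43/50, 1]
j=0 picked index 0: u0 ∈ [0, 2/25)
j=1 picked index 1: u0 ∈ [-1/300, 53/300)
j=2 picked index 1: u0 ∈ [-13/150, 7/75)
j=3 picked index 2: u0 ∈ [1/100, 3/20)
j=4 picked index 2: u0 ∈ [-11/150, 1/15)
j=5 picked index 4: u0 ∈ [1/300, 31/300)
j=6 picked index 5: u0 ∈ [1/50, 1/10)
j=7 picked index 6: u0 ∈ [1/60, 29/300)
j=8 picked index 8: u0 ∈ [1/75, 23/150)
j=9 picked index 8: u0 ∈ [-7/100, 7/100)
j=10 picked index 11: u0 ∈ [2/75, 1/6)
j=11 picked index 11: u0 ∈ [-17/300, 1/12)
intersection: [2/75, 1/15)

2/75 1/15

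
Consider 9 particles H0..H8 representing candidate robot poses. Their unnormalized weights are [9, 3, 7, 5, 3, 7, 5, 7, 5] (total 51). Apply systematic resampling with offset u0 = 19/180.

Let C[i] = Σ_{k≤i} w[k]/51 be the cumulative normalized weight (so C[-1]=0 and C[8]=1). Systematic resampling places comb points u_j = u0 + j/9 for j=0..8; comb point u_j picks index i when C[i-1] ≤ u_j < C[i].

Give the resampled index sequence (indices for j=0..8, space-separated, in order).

C = [3/17, 4/17, 19/51, 8/17, 9/17, 2/3, 13/17, 46/51, 1]
j=0: u_0=19/180 ∈ [0, 3/17) → index 0
j=1: u_1=13/60 ∈ [3/17, 4/17) → index 1
j=2: u_2=59/180 ∈ [4/17, 19/51) → index 2
j=3: u_3=79/180 ∈ [19/51, 8/17) → index 3
j=4: u_4=11/20 ∈ [9/17, 2/3) → index 5
j=5: u_5=119/180 ∈ [9/17, 2/3) → index 5
j=6: u_6=139/180 ∈ [13/17, 46/51) → index 7
j=7: u_7=53/60 ∈ [13/17, 46/51) → index 7
j=8: u_8=179/180 ∈ [46/51, 1) → index 8

0 1 2 3 5 5 7 7 8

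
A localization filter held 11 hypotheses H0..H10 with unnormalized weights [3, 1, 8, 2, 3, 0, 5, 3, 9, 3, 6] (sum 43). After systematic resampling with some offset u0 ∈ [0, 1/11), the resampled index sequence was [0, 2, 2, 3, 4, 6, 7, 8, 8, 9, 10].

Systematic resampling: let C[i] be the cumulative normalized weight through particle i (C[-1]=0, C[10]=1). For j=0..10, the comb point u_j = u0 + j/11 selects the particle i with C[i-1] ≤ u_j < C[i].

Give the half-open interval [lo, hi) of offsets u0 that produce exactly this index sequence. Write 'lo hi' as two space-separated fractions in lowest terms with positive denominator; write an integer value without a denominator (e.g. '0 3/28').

C = [3/43, 4/43, 12/43, 14/43, 17/43, 17/43, 22/43, 25/43, 34/43, 37/43, 1]
j=0 picked index 0: u0 ∈ [0, 3/43)
j=1 picked index 2: u0 ∈ [1/473, 89/473)
j=2 picked index 2: u0 ∈ [-42/473, 46/473)
j=3 picked index 3: u0 ∈ [3/473, 25/473)
j=4 picked index 4: u0 ∈ [-18/473, 15/473)
j=5 picked index 6: u0 ∈ [-28/473, 27/473)
j=6 picked index 7: u0 ∈ [-16/473, 17/473)
j=7 picked index 8: u0 ∈ [-26/473, 73/473)
j=8 picked index 8: u0 ∈ [-69/473, 30/473)
j=9 picked index 9: u0 ∈ [-13/473, 20/473)
j=10 picked index 10: u0 ∈ [-23/473, 1/11)
intersection: [3/473, 15/473)

3/473 15/473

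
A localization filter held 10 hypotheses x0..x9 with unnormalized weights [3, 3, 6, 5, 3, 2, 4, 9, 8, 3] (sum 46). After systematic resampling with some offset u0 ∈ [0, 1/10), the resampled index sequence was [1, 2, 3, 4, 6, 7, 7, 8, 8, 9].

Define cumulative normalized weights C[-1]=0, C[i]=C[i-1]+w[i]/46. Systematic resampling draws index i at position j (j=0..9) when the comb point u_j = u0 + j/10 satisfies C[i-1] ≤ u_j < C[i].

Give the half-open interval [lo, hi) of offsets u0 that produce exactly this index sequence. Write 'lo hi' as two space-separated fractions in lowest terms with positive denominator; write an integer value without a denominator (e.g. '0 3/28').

C = [3/46, 3/23, 6/23, 17/46, 10/23, 11/23, 13/23, 35/46, 43/46, 1]
j=0 picked index 1: u0 ∈ [3/46, 3/23)
j=1 picked index 2: u0 ∈ [7/230, 37/230)
j=2 picked index 3: u0 ∈ [7/115, 39/230)
j=3 picked index 4: u0 ∈ [8/115, 31/230)
j=4 picked index 6: u0 ∈ [9/115, 19/115)
j=5 picked index 7: u0 ∈ [3/46, 6/23)
j=6 picked index 7: u0 ∈ [-4/115, 37/230)
j=7 picked index 8: u0 ∈ [7/115, 27/115)
j=8 picked index 8: u0 ∈ [-9/230, 31/230)
j=9 picked index 9: u0 ∈ [4/115, 1/10)
intersection: [9/115, 1/10)

9/115 1/10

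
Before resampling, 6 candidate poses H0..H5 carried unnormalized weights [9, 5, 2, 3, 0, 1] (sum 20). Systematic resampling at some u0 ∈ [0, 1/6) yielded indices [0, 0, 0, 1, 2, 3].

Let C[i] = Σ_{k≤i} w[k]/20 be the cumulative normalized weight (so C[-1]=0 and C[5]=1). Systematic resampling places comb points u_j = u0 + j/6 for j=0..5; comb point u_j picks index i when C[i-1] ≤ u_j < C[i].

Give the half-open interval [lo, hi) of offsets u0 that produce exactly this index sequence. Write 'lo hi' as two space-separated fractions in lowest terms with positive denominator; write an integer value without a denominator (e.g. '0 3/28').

C = [9/20, 7/10, 4/5, 19/20, 19/20, 1]
j=0 picked index 0: u0 ∈ [0, 9/20)
j=1 picked index 0: u0 ∈ [-1/6, 17/60)
j=2 picked index 0: u0 ∈ [-1/3, 7/60)
j=3 picked index 1: u0 ∈ [-1/20, 1/5)
j=4 picked index 2: u0 ∈ [1/30, 2/15)
j=5 picked index 3: u0 ∈ [-1/30, 7/60)
intersection: [1/30, 7/60)

1/30 7/60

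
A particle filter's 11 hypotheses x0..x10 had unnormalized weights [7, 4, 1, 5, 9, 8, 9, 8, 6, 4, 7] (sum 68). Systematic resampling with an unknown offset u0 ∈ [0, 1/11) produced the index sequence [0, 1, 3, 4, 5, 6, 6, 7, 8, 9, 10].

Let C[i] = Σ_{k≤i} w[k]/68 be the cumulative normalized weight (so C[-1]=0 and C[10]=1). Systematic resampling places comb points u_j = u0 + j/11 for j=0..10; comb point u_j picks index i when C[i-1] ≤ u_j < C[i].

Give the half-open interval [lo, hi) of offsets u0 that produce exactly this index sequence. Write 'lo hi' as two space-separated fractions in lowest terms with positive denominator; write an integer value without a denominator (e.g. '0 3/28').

C = [7/68, 11/68, 3/17, 1/4, 13/34, 1/2, 43/68, 3/4, 57/68, 61/68, 1]
j=0 picked index 0: u0 ∈ [0, 7/68)
j=1 picked index 1: u0 ∈ [9/748, 53/748)
j=2 picked index 3: u0 ∈ [-1/187, 3/44)
j=3 picked index 4: u0 ∈ [-1/44, 41/374)
j=4 picked index 5: u0 ∈ [7/374, 3/22)
j=5 picked index 6: u0 ∈ [1/22, 133/748)
j=6 picked index 6: u0 ∈ [-1/22, 65/748)
j=7 picked index 7: u0 ∈ [-3/748, 5/44)
j=8 picked index 8: u0 ∈ [1/44, 83/748)
j=9 picked index 9: u0 ∈ [15/748, 59/748)
j=10 picked index 10: u0 ∈ [-9/748, 1/11)
intersection: [1/22, 3/44)

1/22 3/44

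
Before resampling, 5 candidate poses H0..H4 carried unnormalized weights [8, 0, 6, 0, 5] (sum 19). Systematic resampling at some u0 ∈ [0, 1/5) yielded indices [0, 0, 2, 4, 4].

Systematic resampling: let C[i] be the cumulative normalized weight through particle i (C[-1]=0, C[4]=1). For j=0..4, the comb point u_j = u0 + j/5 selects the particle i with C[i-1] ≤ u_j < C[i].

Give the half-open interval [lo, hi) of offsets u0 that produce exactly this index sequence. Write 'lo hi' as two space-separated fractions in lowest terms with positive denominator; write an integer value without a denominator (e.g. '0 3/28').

13/95 1/5

C = [8/19, 8/19, 14/19, 14/19, 1]
j=0 picked index 0: u0 ∈ [0, 8/19)
j=1 picked index 0: u0 ∈ [-1/5, 21/95)
j=2 picked index 2: u0 ∈ [2/95, 32/95)
j=3 picked index 4: u0 ∈ [13/95, 2/5)
j=4 picked index 4: u0 ∈ [-6/95, 1/5)
intersection: [13/95, 1/5)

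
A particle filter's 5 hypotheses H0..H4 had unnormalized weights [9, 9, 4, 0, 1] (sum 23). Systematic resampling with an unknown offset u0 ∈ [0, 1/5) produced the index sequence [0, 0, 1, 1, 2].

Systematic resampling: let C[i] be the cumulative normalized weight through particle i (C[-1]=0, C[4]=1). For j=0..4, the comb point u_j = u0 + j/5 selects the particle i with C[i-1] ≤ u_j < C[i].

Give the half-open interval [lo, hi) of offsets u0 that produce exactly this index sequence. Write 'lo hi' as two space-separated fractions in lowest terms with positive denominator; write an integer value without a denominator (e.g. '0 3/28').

0 18/115

C = [9/23, 18/23, 22/23, 22/23, 1]
j=0 picked index 0: u0 ∈ [0, 9/23)
j=1 picked index 0: u0 ∈ [-1/5, 22/115)
j=2 picked index 1: u0 ∈ [-1/115, 44/115)
j=3 picked index 1: u0 ∈ [-24/115, 21/115)
j=4 picked index 2: u0 ∈ [-2/115, 18/115)
intersection: [0, 18/115)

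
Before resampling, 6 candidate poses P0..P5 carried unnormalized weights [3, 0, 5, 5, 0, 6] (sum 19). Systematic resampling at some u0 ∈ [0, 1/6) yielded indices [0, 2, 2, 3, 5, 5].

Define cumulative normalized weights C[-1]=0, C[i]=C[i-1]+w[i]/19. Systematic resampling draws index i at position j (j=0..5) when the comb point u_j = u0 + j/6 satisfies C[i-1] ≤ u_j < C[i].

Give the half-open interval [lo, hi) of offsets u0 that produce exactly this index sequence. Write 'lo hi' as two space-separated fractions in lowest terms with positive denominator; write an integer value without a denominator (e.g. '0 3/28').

1/57 5/57

C = [3/19, 3/19, 8/19, 13/19, 13/19, 1]
j=0 picked index 0: u0 ∈ [0, 3/19)
j=1 picked index 2: u0 ∈ [-1/114, 29/114)
j=2 picked index 2: u0 ∈ [-10/57, 5/57)
j=3 picked index 3: u0 ∈ [-3/38, 7/38)
j=4 picked index 5: u0 ∈ [1/57, 1/3)
j=5 picked index 5: u0 ∈ [-17/114, 1/6)
intersection: [1/57, 5/57)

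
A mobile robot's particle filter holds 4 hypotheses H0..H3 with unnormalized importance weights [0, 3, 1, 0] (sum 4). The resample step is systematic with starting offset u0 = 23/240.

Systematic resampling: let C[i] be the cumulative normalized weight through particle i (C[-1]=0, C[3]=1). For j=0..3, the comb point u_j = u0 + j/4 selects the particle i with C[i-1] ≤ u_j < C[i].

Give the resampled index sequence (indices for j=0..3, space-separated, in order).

C = [0, 3/4, 1, 1]
j=0: u_0=23/240 ∈ [0, 3/4) → index 1
j=1: u_1=83/240 ∈ [0, 3/4) → index 1
j=2: u_2=143/240 ∈ [0, 3/4) → index 1
j=3: u_3=203/240 ∈ [3/4, 1) → index 2

1 1 1 2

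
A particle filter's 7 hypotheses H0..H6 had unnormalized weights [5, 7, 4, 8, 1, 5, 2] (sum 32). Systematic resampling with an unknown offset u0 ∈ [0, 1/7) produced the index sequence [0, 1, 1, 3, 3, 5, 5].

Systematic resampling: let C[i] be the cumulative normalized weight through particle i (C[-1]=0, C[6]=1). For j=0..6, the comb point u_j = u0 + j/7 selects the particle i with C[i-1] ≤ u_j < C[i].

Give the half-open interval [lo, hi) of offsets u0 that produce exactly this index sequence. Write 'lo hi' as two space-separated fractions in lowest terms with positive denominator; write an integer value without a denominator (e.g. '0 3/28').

1/14 9/112

C = [5/32, 3/8, 1/2, 3/4, 25/32, 15/16, 1]
j=0 picked index 0: u0 ∈ [0, 5/32)
j=1 picked index 1: u0 ∈ [3/224, 13/56)
j=2 picked index 1: u0 ∈ [-29/224, 5/56)
j=3 picked index 3: u0 ∈ [1/14, 9/28)
j=4 picked index 3: u0 ∈ [-1/14, 5/28)
j=5 picked index 5: u0 ∈ [15/224, 25/112)
j=6 picked index 5: u0 ∈ [-17/224, 9/112)
intersection: [1/14, 9/112)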